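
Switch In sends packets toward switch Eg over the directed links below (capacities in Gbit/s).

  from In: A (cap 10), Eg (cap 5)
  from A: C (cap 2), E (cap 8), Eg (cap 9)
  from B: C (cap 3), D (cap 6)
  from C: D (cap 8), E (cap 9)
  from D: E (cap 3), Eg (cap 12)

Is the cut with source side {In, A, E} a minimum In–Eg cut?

Given cut capacity: 5 + 2 + 9 = 16.
Augment In→Eg: bottleneck 5, flow now 5.
Augment In→A→Eg: bottleneck 9, flow now 14.
Augment In→A→C→D→Eg: bottleneck 1, flow now 15.
No augmenting path remains; maximum flow = 15.
In the residual graph, reachable from In: {In}.
Min-cut edges: In→A (10), In→Eg (5); capacity 10 + 5 = 15.
Cut capacity 16 exceeds the max flow 15, so it is not minimum.

No — its capacity is 16, but the minimum cut has capacity 15.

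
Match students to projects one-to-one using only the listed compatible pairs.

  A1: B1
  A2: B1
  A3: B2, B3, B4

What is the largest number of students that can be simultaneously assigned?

Unit-capacity flow: source→left, listed edges, right→sink; max matching = max flow.
Augmenting path A1→B1 (+1); matched 1.
Augmenting path A3→B2 (+1); matched 2.
No augmenting path remains; maximum matching = 2.
König certificate: {A3, B1} is a vertex cover of size 2 (every listed pair touches it), so no matching can be larger.

2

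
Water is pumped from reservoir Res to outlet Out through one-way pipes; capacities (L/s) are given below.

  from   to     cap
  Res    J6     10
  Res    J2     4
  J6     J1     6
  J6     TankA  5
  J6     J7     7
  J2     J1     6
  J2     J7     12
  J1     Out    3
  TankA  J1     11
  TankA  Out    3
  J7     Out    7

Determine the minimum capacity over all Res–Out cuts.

Augment Res→J6→J1→Out: bottleneck 3, flow now 3.
Augment Res→J6→TankA→Out: bottleneck 3, flow now 6.
Augment Res→J6→J7→Out: bottleneck 4, flow now 10.
Augment Res→J2→J7→Out: bottleneck 3, flow now 13.
No augmenting path remains; maximum flow = 13.
By max-flow min-cut, the minimum cut capacity equals the max flow.
In the residual graph, reachable from Res: {Res, J6, J2, J1, TankA, J7}.
Min-cut edges: J1→Out (3), TankA→Out (3), J7→Out (7); capacity 3 + 3 + 7 = 13.

13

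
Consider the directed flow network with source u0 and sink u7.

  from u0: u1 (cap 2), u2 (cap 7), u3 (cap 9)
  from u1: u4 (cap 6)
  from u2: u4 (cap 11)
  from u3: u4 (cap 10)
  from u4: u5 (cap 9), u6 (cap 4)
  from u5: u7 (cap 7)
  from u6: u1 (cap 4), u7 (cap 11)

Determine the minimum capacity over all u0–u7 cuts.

Augment u0→u1→u4→u5→u7: bottleneck 2, flow now 2.
Augment u0→u2→u4→u5→u7: bottleneck 5, flow now 7.
Augment u0→u2→u4→u6→u7: bottleneck 2, flow now 9.
Augment u0→u3→u4→u6→u7: bottleneck 2, flow now 11.
No augmenting path remains; maximum flow = 11.
By max-flow min-cut, the minimum cut capacity equals the max flow.
In the residual graph, reachable from u0: {u0, u1, u2, u3, u4, u5}.
Min-cut edges: u4→u6 (4), u5→u7 (7); capacity 4 + 7 = 11.

11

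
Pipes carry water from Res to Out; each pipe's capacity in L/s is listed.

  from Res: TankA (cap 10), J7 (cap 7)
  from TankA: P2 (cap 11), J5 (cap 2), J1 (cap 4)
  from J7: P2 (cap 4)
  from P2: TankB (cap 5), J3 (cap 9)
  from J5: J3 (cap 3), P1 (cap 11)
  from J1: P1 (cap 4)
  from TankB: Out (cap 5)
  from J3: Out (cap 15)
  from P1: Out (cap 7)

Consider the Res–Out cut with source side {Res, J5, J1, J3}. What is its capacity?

Edges leaving {Res, J5, J1, J3}: Res→TankA (10), Res→J7 (7), J5→P1 (11), J1→P1 (4), J3→Out (15).
Cut capacity = 10 + 7 + 11 + 4 + 15 = 47.

47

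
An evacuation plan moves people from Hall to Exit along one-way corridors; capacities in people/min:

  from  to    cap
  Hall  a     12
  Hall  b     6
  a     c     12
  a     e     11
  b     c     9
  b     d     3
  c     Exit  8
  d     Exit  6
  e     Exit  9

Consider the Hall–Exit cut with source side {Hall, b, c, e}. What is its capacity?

Edges leaving {Hall, b, c, e}: Hall→a (12), b→d (3), c→Exit (8), e→Exit (9).
Cut capacity = 12 + 3 + 8 + 9 = 32.

32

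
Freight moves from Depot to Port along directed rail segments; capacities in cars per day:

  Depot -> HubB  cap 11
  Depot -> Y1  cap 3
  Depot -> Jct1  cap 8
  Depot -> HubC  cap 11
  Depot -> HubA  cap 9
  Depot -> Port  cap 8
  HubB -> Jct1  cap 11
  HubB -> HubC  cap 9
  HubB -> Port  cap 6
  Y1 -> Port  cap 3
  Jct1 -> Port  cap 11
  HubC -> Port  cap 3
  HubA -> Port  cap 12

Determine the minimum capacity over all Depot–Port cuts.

Augment Depot→Port: bottleneck 8, flow now 8.
Augment Depot→HubB→Port: bottleneck 6, flow now 14.
Augment Depot→Y1→Port: bottleneck 3, flow now 17.
Augment Depot→Jct1→Port: bottleneck 8, flow now 25.
Augment Depot→HubC→Port: bottleneck 3, flow now 28.
Augment Depot→HubA→Port: bottleneck 9, flow now 37.
Augment Depot→HubB→Jct1→Port: bottleneck 3, flow now 40.
No augmenting path remains; maximum flow = 40.
By max-flow min-cut, the minimum cut capacity equals the max flow.
In the residual graph, reachable from Depot: {Depot, HubB, Jct1, HubC}.
Min-cut edges: Depot→Y1 (3), Depot→HubA (9), Depot→Port (8), HubB→Port (6), Jct1→Port (11), HubC→Port (3); capacity 3 + 9 + 8 + 6 + 11 + 3 = 40.

40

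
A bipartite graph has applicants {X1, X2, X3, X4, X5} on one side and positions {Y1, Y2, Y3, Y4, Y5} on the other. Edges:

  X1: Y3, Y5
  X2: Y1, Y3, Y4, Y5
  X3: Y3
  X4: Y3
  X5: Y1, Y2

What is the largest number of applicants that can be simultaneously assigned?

4

Unit-capacity flow: source→left, listed edges, right→sink; max matching = max flow.
Augmenting path X1→Y3 (+1); matched 1.
Augmenting path X2→Y1 (+1); matched 2.
Augmenting path X5→Y2 (+1); matched 3.
Augmenting path X3→Y3→X1→Y5 (+1); matched 4.
No augmenting path remains; maximum matching = 4.
König certificate: {X1, X2, X5, Y3} is a vertex cover of size 4 (every listed pair touches it), so no matching can be larger.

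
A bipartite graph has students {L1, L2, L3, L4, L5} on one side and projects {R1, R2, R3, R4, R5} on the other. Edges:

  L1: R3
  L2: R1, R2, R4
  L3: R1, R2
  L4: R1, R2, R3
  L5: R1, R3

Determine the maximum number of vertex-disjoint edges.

Unit-capacity flow: source→left, listed edges, right→sink; max matching = max flow.
Augmenting path L1→R3 (+1); matched 1.
Augmenting path L2→R1 (+1); matched 2.
Augmenting path L3→R2 (+1); matched 3.
Augmenting path L4→R1→L2→R4 (+1); matched 4.
No augmenting path remains; maximum matching = 4.
König certificate: {L2, R1, R2, R3} is a vertex cover of size 4 (every listed pair touches it), so no matching can be larger.

4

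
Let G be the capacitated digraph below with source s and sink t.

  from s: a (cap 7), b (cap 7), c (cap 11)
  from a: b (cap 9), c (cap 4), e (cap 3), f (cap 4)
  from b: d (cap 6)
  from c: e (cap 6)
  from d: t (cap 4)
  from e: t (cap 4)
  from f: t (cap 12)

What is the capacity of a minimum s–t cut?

12

Augment s→a→e→t: bottleneck 3, flow now 3.
Augment s→a→f→t: bottleneck 4, flow now 7.
Augment s→b→d→t: bottleneck 4, flow now 11.
Augment s→c→e→t: bottleneck 1, flow now 12.
No augmenting path remains; maximum flow = 12.
By max-flow min-cut, the minimum cut capacity equals the max flow.
In the residual graph, reachable from s: {s, a, b, c, d, e}.
Min-cut edges: a→f (4), d→t (4), e→t (4); capacity 4 + 4 + 4 = 12.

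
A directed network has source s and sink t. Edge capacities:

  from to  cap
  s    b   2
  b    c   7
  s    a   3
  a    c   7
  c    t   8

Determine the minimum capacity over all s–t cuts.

5

Augment s→a→c→t: bottleneck 3, flow now 3.
Augment s→b→c→t: bottleneck 2, flow now 5.
No augmenting path remains; maximum flow = 5.
By max-flow min-cut, the minimum cut capacity equals the max flow.
In the residual graph, reachable from s: {s}.
Min-cut edges: s→a (3), s→b (2); capacity 3 + 2 = 5.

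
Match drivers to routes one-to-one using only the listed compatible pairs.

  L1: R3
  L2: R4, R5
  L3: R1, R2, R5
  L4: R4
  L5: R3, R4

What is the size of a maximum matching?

Unit-capacity flow: source→left, listed edges, right→sink; max matching = max flow.
Augmenting path L1→R3 (+1); matched 1.
Augmenting path L2→R4 (+1); matched 2.
Augmenting path L3→R1 (+1); matched 3.
Augmenting path L4→R4→L2→R5 (+1); matched 4.
No augmenting path remains; maximum matching = 4.
König certificate: {L2, L3, R3, R4} is a vertex cover of size 4 (every listed pair touches it), so no matching can be larger.

4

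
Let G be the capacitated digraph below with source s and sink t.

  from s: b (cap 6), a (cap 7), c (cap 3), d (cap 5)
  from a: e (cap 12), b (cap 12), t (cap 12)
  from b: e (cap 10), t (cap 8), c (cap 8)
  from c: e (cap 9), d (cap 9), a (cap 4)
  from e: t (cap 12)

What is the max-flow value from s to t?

16

Augment s→a→t: bottleneck 7, flow now 7.
Augment s→b→t: bottleneck 6, flow now 13.
Augment s→c→a→t: bottleneck 3, flow now 16.
No augmenting path remains; maximum flow = 16.
In the residual graph, reachable from s: {s, d}.
Min-cut edges: s→a (7), s→b (6), s→c (3); capacity 7 + 6 + 3 = 16.
This cut is saturated, so no flow can exceed 16.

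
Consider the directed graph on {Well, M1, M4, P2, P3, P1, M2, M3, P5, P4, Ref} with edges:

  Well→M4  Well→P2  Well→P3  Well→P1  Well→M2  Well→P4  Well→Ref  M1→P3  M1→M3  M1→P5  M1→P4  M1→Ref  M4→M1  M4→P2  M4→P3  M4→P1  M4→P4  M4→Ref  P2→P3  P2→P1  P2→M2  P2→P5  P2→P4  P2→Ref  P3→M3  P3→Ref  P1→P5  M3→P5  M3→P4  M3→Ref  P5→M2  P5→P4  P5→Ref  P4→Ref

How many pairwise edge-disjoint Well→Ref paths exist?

Assign every edge capacity 1; by Menger, the answer equals the max flow.
Path Well→Ref (+1); total 1.
Path Well→M4→Ref (+1); total 2.
Path Well→P2→Ref (+1); total 3.
Path Well→P3→Ref (+1); total 4.
Path Well→P4→Ref (+1); total 5.
Path Well→P1→P5→Ref (+1); total 6.
No residual Well→Ref path; max flow = 6.
Certifying cut of size 6: {Well→M4, Well→P1, Well→P2, Well→P3, Well→P4, Well→Ref}.

6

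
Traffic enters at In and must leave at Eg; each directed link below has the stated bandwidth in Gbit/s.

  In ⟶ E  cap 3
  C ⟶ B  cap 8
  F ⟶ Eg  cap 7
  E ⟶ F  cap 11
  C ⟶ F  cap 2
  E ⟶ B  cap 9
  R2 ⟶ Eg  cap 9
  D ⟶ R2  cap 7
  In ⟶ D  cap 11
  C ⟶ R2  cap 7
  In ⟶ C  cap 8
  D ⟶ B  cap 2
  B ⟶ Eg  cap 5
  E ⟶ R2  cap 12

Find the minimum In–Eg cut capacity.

19

Augment In→E→F→Eg: bottleneck 3, flow now 3.
Augment In→C→F→Eg: bottleneck 2, flow now 5.
Augment In→C→R2→Eg: bottleneck 6, flow now 11.
Augment In→D→R2→Eg: bottleneck 3, flow now 14.
Augment In→D→B→Eg: bottleneck 2, flow now 16.
Augment In→D→R2→C→B→Eg: bottleneck 3, flow now 19. (uses reverse residual edge)
No augmenting path remains; maximum flow = 19.
By max-flow min-cut, the minimum cut capacity equals the max flow.
In the residual graph, reachable from In: {In, C, D, R2, B}.
Min-cut edges: In→E (3), C→F (2), R2→Eg (9), B→Eg (5); capacity 3 + 2 + 9 + 5 = 19.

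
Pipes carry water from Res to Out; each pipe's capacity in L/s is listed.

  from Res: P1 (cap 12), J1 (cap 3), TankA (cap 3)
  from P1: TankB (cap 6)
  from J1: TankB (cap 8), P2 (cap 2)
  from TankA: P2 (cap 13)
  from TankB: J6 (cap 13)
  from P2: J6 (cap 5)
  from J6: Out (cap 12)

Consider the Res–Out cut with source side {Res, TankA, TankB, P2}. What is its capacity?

33

Edges leaving {Res, TankA, TankB, P2}: Res→P1 (12), Res→J1 (3), TankB→J6 (13), P2→J6 (5).
Cut capacity = 12 + 3 + 13 + 5 = 33.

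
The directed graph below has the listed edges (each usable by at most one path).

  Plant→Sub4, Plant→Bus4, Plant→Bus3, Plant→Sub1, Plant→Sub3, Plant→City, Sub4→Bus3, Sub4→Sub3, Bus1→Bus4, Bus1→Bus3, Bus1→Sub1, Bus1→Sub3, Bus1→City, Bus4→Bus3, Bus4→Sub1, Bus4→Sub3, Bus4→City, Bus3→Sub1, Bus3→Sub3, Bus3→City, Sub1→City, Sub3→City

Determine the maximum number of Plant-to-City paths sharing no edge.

Assign every edge capacity 1; by Menger, the answer equals the max flow.
Path Plant→City (+1); total 1.
Path Plant→Bus4→City (+1); total 2.
Path Plant→Bus3→City (+1); total 3.
Path Plant→Sub1→City (+1); total 4.
Path Plant→Sub3→City (+1); total 5.
No residual Plant→City path; max flow = 5.
Certifying cut of size 5: {Bus3→City, Plant→Bus4, Plant→City, Sub1→City, Sub3→City}.

5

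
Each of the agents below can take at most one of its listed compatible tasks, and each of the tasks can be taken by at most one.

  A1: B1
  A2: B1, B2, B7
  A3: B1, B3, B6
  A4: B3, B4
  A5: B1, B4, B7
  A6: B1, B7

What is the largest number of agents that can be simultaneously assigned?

6

Unit-capacity flow: source→left, listed edges, right→sink; max matching = max flow.
Augmenting path A1→B1 (+1); matched 1.
Augmenting path A2→B2 (+1); matched 2.
Augmenting path A3→B3 (+1); matched 3.
Augmenting path A4→B4 (+1); matched 4.
Augmenting path A5→B7 (+1); matched 5.
Augmenting path A6→B7→A5→B4→A4→B3→A3→B6 (+1); matched 6.
No augmenting path remains; maximum matching = 6.
König certificate: {A1, A2, A3, A4, A5, A6} is a vertex cover of size 6 (every listed pair touches it), so no matching can be larger.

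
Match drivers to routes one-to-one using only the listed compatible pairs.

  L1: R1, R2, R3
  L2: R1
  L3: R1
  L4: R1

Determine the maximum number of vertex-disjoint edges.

Unit-capacity flow: source→left, listed edges, right→sink; max matching = max flow.
Augmenting path L1→R1 (+1); matched 1.
Augmenting path L2→R1→L1→R2 (+1); matched 2.
No augmenting path remains; maximum matching = 2.
König certificate: {L1, R1} is a vertex cover of size 2 (every listed pair touches it), so no matching can be larger.

2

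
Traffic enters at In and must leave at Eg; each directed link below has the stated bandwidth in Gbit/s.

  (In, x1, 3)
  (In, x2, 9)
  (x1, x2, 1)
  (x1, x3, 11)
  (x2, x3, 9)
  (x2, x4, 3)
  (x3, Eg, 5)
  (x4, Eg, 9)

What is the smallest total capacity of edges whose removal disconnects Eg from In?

8

Augment In→x1→x3→Eg: bottleneck 3, flow now 3.
Augment In→x2→x3→Eg: bottleneck 2, flow now 5.
Augment In→x2→x4→Eg: bottleneck 3, flow now 8.
No augmenting path remains; maximum flow = 8.
By max-flow min-cut, the minimum cut capacity equals the max flow.
In the residual graph, reachable from In: {In, x1, x2, x3}.
Min-cut edges: x2→x4 (3), x3→Eg (5); capacity 3 + 5 = 8.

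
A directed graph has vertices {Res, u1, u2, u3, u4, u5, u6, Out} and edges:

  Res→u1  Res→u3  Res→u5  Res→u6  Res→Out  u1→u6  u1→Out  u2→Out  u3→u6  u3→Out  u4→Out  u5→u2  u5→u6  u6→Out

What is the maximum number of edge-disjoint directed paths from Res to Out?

5

Assign every edge capacity 1; by Menger, the answer equals the max flow.
Path Res→Out (+1); total 1.
Path Res→u1→Out (+1); total 2.
Path Res→u3→Out (+1); total 3.
Path Res→u6→Out (+1); total 4.
Path Res→u5→u2→Out (+1); total 5.
No residual Res→Out path; max flow = 5.
Certifying cut of size 5: {Res→Out, Res→u1, Res→u3, Res→u5, Res→u6}.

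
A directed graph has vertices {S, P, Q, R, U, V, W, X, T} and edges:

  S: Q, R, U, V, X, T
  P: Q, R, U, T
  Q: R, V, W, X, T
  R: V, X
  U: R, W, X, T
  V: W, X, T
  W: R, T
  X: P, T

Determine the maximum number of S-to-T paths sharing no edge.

6

Assign every edge capacity 1; by Menger, the answer equals the max flow.
Path S→T (+1); total 1.
Path S→Q→T (+1); total 2.
Path S→U→T (+1); total 3.
Path S→V→T (+1); total 4.
Path S→X→T (+1); total 5.
Path S→R→V→W→T (+1); total 6.
No residual S→T path; max flow = 6.
Certifying cut of size 6: {S→Q, S→R, S→T, S→U, S→V, S→X}.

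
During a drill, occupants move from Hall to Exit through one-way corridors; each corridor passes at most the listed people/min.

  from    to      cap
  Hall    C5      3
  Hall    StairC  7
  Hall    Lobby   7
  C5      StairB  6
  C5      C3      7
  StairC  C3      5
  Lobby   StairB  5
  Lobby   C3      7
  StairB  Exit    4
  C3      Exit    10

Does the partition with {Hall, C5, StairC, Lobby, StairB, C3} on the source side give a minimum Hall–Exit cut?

Given cut capacity: 4 + 10 = 14.
Augment Hall→C5→StairB→Exit: bottleneck 3, flow now 3.
Augment Hall→StairC→C3→Exit: bottleneck 5, flow now 8.
Augment Hall→Lobby→StairB→Exit: bottleneck 1, flow now 9.
Augment Hall→Lobby→C3→Exit: bottleneck 5, flow now 14.
No augmenting path remains; maximum flow = 14.
Cut capacity 14 equals the max flow, so it is a minimum cut.

Yes — it is a minimum cut (capacity 14).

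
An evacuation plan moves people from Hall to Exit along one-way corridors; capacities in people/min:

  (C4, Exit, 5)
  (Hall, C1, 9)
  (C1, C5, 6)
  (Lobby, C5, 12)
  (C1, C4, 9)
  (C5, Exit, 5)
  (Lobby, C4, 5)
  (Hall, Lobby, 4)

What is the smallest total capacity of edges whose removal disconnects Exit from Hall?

10

Augment Hall→C1→C5→Exit: bottleneck 5, flow now 5.
Augment Hall→C1→C4→Exit: bottleneck 4, flow now 9.
Augment Hall→Lobby→C4→Exit: bottleneck 1, flow now 10.
No augmenting path remains; maximum flow = 10.
By max-flow min-cut, the minimum cut capacity equals the max flow.
In the residual graph, reachable from Hall: {Hall, C1, Lobby, C5, C4}.
Min-cut edges: C5→Exit (5), C4→Exit (5); capacity 5 + 5 = 10.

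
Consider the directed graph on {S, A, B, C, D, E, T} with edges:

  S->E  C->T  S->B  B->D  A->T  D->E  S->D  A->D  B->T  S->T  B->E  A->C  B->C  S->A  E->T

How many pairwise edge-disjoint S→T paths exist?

Assign every edge capacity 1; by Menger, the answer equals the max flow.
Path S→T (+1); total 1.
Path S→A→T (+1); total 2.
Path S→B→T (+1); total 3.
Path S→E→T (+1); total 4.
No residual S→T path; max flow = 4.
Certifying cut of size 4: {E→T, S→A, S→B, S→T}.

4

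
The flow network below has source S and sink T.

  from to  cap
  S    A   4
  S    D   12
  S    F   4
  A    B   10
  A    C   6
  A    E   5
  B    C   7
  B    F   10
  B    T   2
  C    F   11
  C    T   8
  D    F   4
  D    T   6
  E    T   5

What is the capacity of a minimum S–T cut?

10

Augment S→D→T: bottleneck 6, flow now 6.
Augment S→A→B→T: bottleneck 2, flow now 8.
Augment S→A→C→T: bottleneck 2, flow now 10.
No augmenting path remains; maximum flow = 10.
By max-flow min-cut, the minimum cut capacity equals the max flow.
In the residual graph, reachable from S: {S, D, F}.
Min-cut edges: S→A (4), D→T (6); capacity 4 + 6 = 10.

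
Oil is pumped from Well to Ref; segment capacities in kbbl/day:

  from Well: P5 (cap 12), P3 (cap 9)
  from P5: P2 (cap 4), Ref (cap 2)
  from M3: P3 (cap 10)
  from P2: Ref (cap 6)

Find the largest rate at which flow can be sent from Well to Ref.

6

Augment Well→P5→Ref: bottleneck 2, flow now 2.
Augment Well→P5→P2→Ref: bottleneck 4, flow now 6.
No augmenting path remains; maximum flow = 6.
In the residual graph, reachable from Well: {Well, P5, P3}.
Min-cut edges: P5→P2 (4), P5→Ref (2); capacity 4 + 2 = 6.
This cut is saturated, so no flow can exceed 6.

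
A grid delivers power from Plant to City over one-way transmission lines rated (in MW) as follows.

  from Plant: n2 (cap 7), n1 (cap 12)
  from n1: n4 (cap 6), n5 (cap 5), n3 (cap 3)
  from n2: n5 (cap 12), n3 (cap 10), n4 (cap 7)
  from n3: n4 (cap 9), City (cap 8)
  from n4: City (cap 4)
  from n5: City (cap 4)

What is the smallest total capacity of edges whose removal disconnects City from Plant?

Augment Plant→n1→n3→City: bottleneck 3, flow now 3.
Augment Plant→n1→n4→City: bottleneck 4, flow now 7.
Augment Plant→n1→n5→City: bottleneck 4, flow now 11.
Augment Plant→n2→n3→City: bottleneck 5, flow now 16.
No augmenting path remains; maximum flow = 16.
By max-flow min-cut, the minimum cut capacity equals the max flow.
In the residual graph, reachable from Plant: {Plant, n1, n2, n3, n4, n5}.
Min-cut edges: n3→City (8), n4→City (4), n5→City (4); capacity 8 + 4 + 4 = 16.

16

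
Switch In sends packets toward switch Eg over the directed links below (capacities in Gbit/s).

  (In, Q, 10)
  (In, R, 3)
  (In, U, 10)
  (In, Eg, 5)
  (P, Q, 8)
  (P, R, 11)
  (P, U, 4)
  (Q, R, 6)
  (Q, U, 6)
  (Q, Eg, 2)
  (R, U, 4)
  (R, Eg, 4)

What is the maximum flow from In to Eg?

Augment In→Eg: bottleneck 5, flow now 5.
Augment In→Q→Eg: bottleneck 2, flow now 7.
Augment In→R→Eg: bottleneck 3, flow now 10.
Augment In→Q→R→Eg: bottleneck 1, flow now 11.
No augmenting path remains; maximum flow = 11.
In the residual graph, reachable from In: {In, Q, R, U}.
Min-cut edges: In→Eg (5), Q→Eg (2), R→Eg (4); capacity 5 + 2 + 4 = 11.
This cut is saturated, so no flow can exceed 11.

11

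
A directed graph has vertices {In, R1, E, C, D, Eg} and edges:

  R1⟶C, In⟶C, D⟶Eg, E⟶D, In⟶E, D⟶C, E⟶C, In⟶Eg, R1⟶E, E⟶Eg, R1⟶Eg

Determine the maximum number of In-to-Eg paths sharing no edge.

2

Assign every edge capacity 1; by Menger, the answer equals the max flow.
Path In→Eg (+1); total 1.
Path In→E→Eg (+1); total 2.
No residual In→Eg path; max flow = 2.
Certifying cut of size 2: {In→E, In→Eg}.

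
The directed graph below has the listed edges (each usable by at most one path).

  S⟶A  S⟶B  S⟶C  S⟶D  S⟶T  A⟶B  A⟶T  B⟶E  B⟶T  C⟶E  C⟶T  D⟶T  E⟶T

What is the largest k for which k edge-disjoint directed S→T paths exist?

Assign every edge capacity 1; by Menger, the answer equals the max flow.
Path S→T (+1); total 1.
Path S→A→T (+1); total 2.
Path S→B→T (+1); total 3.
Path S→C→T (+1); total 4.
Path S→D→T (+1); total 5.
No residual S→T path; max flow = 5.
Certifying cut of size 5: {S→A, S→B, S→C, S→D, S→T}.

5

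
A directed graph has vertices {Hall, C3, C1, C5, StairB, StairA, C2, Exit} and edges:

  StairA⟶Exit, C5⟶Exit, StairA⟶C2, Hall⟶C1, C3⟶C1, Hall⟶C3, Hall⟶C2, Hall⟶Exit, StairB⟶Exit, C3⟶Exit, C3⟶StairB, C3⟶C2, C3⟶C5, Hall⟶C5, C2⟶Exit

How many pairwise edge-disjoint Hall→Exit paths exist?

Assign every edge capacity 1; by Menger, the answer equals the max flow.
Path Hall→Exit (+1); total 1.
Path Hall→C3→Exit (+1); total 2.
Path Hall→C5→Exit (+1); total 3.
Path Hall→C2→Exit (+1); total 4.
No residual Hall→Exit path; max flow = 4.
Certifying cut of size 4: {Hall→C2, Hall→C3, Hall→C5, Hall→Exit}.

4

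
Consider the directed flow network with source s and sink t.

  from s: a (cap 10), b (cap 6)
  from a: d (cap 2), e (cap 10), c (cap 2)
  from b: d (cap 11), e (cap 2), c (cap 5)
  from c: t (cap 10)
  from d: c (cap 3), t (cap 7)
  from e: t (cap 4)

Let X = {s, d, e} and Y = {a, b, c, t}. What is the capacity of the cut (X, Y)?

30

Edges leaving {s, d, e}: s→a (10), s→b (6), d→c (3), d→t (7), e→t (4).
Cut capacity = 10 + 6 + 3 + 7 + 4 = 30.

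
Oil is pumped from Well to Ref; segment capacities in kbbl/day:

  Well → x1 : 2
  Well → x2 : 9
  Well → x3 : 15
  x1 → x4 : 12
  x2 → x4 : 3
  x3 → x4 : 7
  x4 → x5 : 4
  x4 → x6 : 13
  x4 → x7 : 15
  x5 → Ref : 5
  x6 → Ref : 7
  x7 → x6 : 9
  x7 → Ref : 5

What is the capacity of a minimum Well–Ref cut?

Augment Well→x1→x4→x5→Ref: bottleneck 2, flow now 2.
Augment Well→x2→x4→x5→Ref: bottleneck 2, flow now 4.
Augment Well→x2→x4→x6→Ref: bottleneck 1, flow now 5.
Augment Well→x3→x4→x6→Ref: bottleneck 6, flow now 11.
Augment Well→x3→x4→x7→Ref: bottleneck 1, flow now 12.
No augmenting path remains; maximum flow = 12.
By max-flow min-cut, the minimum cut capacity equals the max flow.
In the residual graph, reachable from Well: {Well, x2, x3}.
Min-cut edges: Well→x1 (2), x2→x4 (3), x3→x4 (7); capacity 2 + 3 + 7 = 12.

12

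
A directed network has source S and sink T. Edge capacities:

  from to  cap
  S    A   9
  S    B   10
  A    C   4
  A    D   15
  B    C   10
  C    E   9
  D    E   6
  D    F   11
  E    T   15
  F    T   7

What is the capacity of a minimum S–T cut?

18

Augment S→A→C→E→T: bottleneck 4, flow now 4.
Augment S→A→D→E→T: bottleneck 5, flow now 9.
Augment S→B→C→E→T: bottleneck 5, flow now 14.
Augment S→B→C→A→D→E→T: bottleneck 1, flow now 15. (uses reverse residual edge)
Augment S→B→C→A→D→F→T: bottleneck 3, flow now 18. (uses reverse residual edge)
No augmenting path remains; maximum flow = 18.
By max-flow min-cut, the minimum cut capacity equals the max flow.
In the residual graph, reachable from S: {S, B, C}.
Min-cut edges: S→A (9), C→E (9); capacity 9 + 9 = 18.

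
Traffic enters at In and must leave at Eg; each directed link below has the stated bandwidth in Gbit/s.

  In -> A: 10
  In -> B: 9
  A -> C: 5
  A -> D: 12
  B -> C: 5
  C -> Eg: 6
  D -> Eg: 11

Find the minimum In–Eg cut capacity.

Augment In→A→C→Eg: bottleneck 5, flow now 5.
Augment In→A→D→Eg: bottleneck 5, flow now 10.
Augment In→B→C→Eg: bottleneck 1, flow now 11.
Augment In→B→C→A→D→Eg: bottleneck 4, flow now 15. (uses reverse residual edge)
No augmenting path remains; maximum flow = 15.
By max-flow min-cut, the minimum cut capacity equals the max flow.
In the residual graph, reachable from In: {In, B}.
Min-cut edges: In→A (10), B→C (5); capacity 10 + 5 = 15.

15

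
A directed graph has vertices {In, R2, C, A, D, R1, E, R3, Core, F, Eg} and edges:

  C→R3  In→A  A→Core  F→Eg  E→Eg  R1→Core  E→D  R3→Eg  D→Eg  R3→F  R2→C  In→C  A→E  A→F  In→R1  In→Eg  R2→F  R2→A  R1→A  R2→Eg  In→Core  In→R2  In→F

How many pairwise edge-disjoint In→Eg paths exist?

Assign every edge capacity 1; by Menger, the answer equals the max flow.
Path In→Eg (+1); total 1.
Path In→R2→Eg (+1); total 2.
Path In→F→Eg (+1); total 3.
Path In→C→R3→Eg (+1); total 4.
Path In→A→E→Eg (+1); total 5.
No residual In→Eg path; max flow = 5.
Certifying cut of size 5: {A→E, F→Eg, In→C, In→Eg, In→R2}.

5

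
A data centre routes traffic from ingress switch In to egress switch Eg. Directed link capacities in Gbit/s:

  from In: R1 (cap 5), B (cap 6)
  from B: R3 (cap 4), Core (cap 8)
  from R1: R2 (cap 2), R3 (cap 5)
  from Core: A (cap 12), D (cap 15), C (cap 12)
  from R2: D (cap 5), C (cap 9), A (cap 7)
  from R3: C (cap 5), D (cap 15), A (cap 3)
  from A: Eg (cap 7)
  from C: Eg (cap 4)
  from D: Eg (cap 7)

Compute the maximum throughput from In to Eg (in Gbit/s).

11

Augment In→B→Core→A→Eg: bottleneck 6, flow now 6.
Augment In→R1→R2→A→Eg: bottleneck 1, flow now 7.
Augment In→R1→R2→C→Eg: bottleneck 1, flow now 8.
Augment In→R1→R3→C→Eg: bottleneck 3, flow now 11.
No augmenting path remains; maximum flow = 11.
In the residual graph, reachable from In: {In}.
Min-cut edges: In→B (6), In→R1 (5); capacity 6 + 5 = 11.
This cut is saturated, so no flow can exceed 11.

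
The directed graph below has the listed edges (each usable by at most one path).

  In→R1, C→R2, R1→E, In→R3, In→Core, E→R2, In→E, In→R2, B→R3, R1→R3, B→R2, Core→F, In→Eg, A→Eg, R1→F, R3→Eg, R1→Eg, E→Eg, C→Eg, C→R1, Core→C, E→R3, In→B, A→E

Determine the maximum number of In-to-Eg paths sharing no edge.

Assign every edge capacity 1; by Menger, the answer equals the max flow.
Path In→Eg (+1); total 1.
Path In→R1→Eg (+1); total 2.
Path In→E→Eg (+1); total 3.
Path In→R3→Eg (+1); total 4.
Path In→Core→C→Eg (+1); total 5.
No residual In→Eg path; max flow = 5.
Certifying cut of size 5: {In→Core, In→E, In→Eg, In→R1, R3→Eg}.

5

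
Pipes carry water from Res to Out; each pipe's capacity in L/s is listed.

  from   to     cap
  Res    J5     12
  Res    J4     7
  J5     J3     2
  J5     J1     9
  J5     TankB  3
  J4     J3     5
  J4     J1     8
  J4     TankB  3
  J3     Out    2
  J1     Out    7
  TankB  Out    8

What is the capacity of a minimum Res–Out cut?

Augment Res→J5→J3→Out: bottleneck 2, flow now 2.
Augment Res→J5→J1→Out: bottleneck 7, flow now 9.
Augment Res→J5→TankB→Out: bottleneck 3, flow now 12.
Augment Res→J4→TankB→Out: bottleneck 3, flow now 15.
No augmenting path remains; maximum flow = 15.
By max-flow min-cut, the minimum cut capacity equals the max flow.
In the residual graph, reachable from Res: {Res, J5, J4, J3, J1}.
Min-cut edges: J5→TankB (3), J4→TankB (3), J3→Out (2), J1→Out (7); capacity 3 + 3 + 2 + 7 = 15.

15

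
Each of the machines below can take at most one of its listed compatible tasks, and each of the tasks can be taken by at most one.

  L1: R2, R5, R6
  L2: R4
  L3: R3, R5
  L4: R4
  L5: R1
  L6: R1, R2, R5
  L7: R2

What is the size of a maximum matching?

6

Unit-capacity flow: source→left, listed edges, right→sink; max matching = max flow.
Augmenting path L1→R2 (+1); matched 1.
Augmenting path L2→R4 (+1); matched 2.
Augmenting path L3→R3 (+1); matched 3.
Augmenting path L5→R1 (+1); matched 4.
Augmenting path L6→R5 (+1); matched 5.
Augmenting path L7→R2→L1→R6 (+1); matched 6.
No augmenting path remains; maximum matching = 6.
König certificate: {L1, L3, L5, L6, L7, R4} is a vertex cover of size 6 (every listed pair touches it), so no matching can be larger.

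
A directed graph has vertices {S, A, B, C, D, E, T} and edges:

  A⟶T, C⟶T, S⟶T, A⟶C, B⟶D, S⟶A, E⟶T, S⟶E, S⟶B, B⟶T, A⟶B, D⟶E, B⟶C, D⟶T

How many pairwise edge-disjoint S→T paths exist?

4

Assign every edge capacity 1; by Menger, the answer equals the max flow.
Path S→T (+1); total 1.
Path S→A→T (+1); total 2.
Path S→B→T (+1); total 3.
Path S→E→T (+1); total 4.
No residual S→T path; max flow = 4.
Certifying cut of size 4: {S→A, S→B, S→E, S→T}.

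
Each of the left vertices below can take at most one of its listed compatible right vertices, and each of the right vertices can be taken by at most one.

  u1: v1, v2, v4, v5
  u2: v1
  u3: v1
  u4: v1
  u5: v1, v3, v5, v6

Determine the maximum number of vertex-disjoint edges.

3

Unit-capacity flow: source→left, listed edges, right→sink; max matching = max flow.
Augmenting path u1→v1 (+1); matched 1.
Augmenting path u5→v3 (+1); matched 2.
Augmenting path u2→v1→u1→v2 (+1); matched 3.
No augmenting path remains; maximum matching = 3.
König certificate: {u1, u5, v1} is a vertex cover of size 3 (every listed pair touches it), so no matching can be larger.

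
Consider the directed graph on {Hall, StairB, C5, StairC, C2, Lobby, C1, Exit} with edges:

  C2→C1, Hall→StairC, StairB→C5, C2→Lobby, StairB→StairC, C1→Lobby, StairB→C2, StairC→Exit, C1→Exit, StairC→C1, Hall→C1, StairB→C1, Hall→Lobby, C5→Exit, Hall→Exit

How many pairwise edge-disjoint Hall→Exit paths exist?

Assign every edge capacity 1; by Menger, the answer equals the max flow.
Path Hall→Exit (+1); total 1.
Path Hall→StairC→Exit (+1); total 2.
Path Hall→C1→Exit (+1); total 3.
No residual Hall→Exit path; max flow = 3.
Certifying cut of size 3: {Hall→C1, Hall→Exit, Hall→StairC}.

3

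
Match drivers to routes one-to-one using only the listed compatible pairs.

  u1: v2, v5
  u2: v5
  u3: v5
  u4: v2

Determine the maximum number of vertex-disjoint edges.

2

Unit-capacity flow: source→left, listed edges, right→sink; max matching = max flow.
Augmenting path u1→v2 (+1); matched 1.
Augmenting path u2→v5 (+1); matched 2.
No augmenting path remains; maximum matching = 2.
König certificate: {v2, v5} is a vertex cover of size 2 (every listed pair touches it), so no matching can be larger.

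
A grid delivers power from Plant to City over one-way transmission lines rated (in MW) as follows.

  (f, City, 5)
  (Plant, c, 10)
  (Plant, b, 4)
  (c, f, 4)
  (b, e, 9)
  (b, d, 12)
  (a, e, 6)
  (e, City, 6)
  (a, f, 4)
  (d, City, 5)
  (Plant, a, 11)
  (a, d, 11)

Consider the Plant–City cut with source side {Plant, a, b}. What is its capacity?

Edges leaving {Plant, a, b}: Plant→c (10), a→d (11), a→e (6), a→f (4), b→d (12), b→e (9).
Cut capacity = 10 + 11 + 6 + 4 + 12 + 9 = 52.

52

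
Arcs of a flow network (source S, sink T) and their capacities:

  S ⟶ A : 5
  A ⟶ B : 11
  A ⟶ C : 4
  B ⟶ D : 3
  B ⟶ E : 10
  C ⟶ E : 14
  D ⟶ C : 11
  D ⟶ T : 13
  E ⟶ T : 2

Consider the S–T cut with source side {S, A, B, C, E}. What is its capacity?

Edges leaving {S, A, B, C, E}: B→D (3), E→T (2).
Cut capacity = 3 + 2 = 5.

5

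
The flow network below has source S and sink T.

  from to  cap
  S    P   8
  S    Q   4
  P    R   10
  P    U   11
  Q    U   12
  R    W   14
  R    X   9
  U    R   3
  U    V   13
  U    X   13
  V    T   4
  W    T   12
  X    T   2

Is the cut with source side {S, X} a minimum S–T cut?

No — its capacity is 14, but the minimum cut has capacity 12.

Given cut capacity: 8 + 4 + 2 = 14.
Augment S→P→R→W→T: bottleneck 8, flow now 8.
Augment S→Q→U→V→T: bottleneck 4, flow now 12.
No augmenting path remains; maximum flow = 12.
In the residual graph, reachable from S: {S}.
Min-cut edges: S→P (8), S→Q (4); capacity 8 + 4 = 12.
Cut capacity 14 exceeds the max flow 12, so it is not minimum.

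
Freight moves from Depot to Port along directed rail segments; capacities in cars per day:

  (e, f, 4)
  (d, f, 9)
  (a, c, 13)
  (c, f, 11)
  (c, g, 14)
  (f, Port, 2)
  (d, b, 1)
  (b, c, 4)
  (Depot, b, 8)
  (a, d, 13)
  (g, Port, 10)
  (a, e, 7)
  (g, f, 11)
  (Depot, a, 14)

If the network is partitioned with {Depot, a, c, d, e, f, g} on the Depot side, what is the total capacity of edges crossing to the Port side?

21

Edges leaving {Depot, a, c, d, e, f, g}: Depot→b (8), d→b (1), f→Port (2), g→Port (10).
Cut capacity = 8 + 1 + 2 + 10 = 21.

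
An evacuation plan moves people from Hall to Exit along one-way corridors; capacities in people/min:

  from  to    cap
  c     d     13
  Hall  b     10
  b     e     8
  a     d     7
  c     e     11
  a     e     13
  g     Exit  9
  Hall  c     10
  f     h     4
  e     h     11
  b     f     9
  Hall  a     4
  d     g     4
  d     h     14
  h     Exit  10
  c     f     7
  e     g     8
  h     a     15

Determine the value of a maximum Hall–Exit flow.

Augment Hall→a→d→g→Exit: bottleneck 4, flow now 4.
Augment Hall→b→e→g→Exit: bottleneck 5, flow now 9.
Augment Hall→b→e→h→Exit: bottleneck 3, flow now 12.
Augment Hall→b→f→h→Exit: bottleneck 2, flow now 14.
Augment Hall→c→d→h→Exit: bottleneck 5, flow now 19.
No augmenting path remains; maximum flow = 19.
In the residual graph, reachable from Hall: {Hall, a, b, c, d, e, f, g, h}.
Min-cut edges: g→Exit (9), h→Exit (10); capacity 9 + 10 = 19.
This cut is saturated, so no flow can exceed 19.

19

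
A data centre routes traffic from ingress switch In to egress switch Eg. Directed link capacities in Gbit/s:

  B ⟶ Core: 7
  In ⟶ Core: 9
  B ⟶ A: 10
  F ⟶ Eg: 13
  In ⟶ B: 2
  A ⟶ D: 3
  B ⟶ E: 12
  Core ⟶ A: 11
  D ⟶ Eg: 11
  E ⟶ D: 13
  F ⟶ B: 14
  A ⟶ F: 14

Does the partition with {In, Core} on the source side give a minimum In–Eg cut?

No — its capacity is 13, but the minimum cut has capacity 11.

Given cut capacity: 2 + 11 = 13.
Augment In→Core→A→F→Eg: bottleneck 9, flow now 9.
Augment In→B→A→F→Eg: bottleneck 2, flow now 11.
No augmenting path remains; maximum flow = 11.
In the residual graph, reachable from In: {In}.
Min-cut edges: In→Core (9), In→B (2); capacity 9 + 2 = 11.
Cut capacity 13 exceeds the max flow 11, so it is not minimum.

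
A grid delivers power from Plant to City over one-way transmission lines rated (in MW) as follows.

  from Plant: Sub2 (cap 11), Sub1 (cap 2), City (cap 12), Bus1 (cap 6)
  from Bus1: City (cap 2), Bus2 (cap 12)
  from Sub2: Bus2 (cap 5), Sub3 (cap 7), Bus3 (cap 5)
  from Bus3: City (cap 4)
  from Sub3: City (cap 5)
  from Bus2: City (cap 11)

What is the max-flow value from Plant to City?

Augment Plant→City: bottleneck 12, flow now 12.
Augment Plant→Bus1→City: bottleneck 2, flow now 14.
Augment Plant→Bus1→Bus2→City: bottleneck 4, flow now 18.
Augment Plant→Sub2→Bus3→City: bottleneck 4, flow now 22.
Augment Plant→Sub2→Sub3→City: bottleneck 5, flow now 27.
Augment Plant→Sub2→Bus2→City: bottleneck 2, flow now 29.
No augmenting path remains; maximum flow = 29.
In the residual graph, reachable from Plant: {Plant, Sub1}.
Min-cut edges: Plant→Bus1 (6), Plant→Sub2 (11), Plant→City (12); capacity 6 + 11 + 12 = 29.
This cut is saturated, so no flow can exceed 29.

29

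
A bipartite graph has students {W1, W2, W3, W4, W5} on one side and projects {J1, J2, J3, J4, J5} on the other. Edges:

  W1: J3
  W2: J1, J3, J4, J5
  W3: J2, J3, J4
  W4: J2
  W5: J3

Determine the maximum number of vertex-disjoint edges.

Unit-capacity flow: source→left, listed edges, right→sink; max matching = max flow.
Augmenting path W1→J3 (+1); matched 1.
Augmenting path W2→J1 (+1); matched 2.
Augmenting path W3→J2 (+1); matched 3.
Augmenting path W4→J2→W3→J4 (+1); matched 4.
No augmenting path remains; maximum matching = 4.
König certificate: {W2, W3, W4, J3} is a vertex cover of size 4 (every listed pair touches it), so no matching can be larger.

4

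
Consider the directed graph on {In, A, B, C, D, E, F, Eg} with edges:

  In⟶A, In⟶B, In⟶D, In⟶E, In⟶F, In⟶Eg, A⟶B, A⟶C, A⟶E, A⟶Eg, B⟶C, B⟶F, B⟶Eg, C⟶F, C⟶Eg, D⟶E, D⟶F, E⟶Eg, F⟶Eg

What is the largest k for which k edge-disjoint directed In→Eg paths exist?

Assign every edge capacity 1; by Menger, the answer equals the max flow.
Path In→Eg (+1); total 1.
Path In→A→Eg (+1); total 2.
Path In→B→Eg (+1); total 3.
Path In→E→Eg (+1); total 4.
Path In→F→Eg (+1); total 5.
No residual In→Eg path; max flow = 5.
Certifying cut of size 5: {E→Eg, F→Eg, In→A, In→B, In→Eg}.

5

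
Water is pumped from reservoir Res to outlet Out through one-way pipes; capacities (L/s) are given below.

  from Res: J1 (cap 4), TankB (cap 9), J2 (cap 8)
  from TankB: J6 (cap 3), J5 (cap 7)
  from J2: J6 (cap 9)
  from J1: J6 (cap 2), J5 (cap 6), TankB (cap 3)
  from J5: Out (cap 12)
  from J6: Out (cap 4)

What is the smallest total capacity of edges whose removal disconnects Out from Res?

15

Augment Res→TankB→J5→Out: bottleneck 7, flow now 7.
Augment Res→TankB→J6→Out: bottleneck 2, flow now 9.
Augment Res→J2→J6→Out: bottleneck 2, flow now 11.
Augment Res→J1→J5→Out: bottleneck 4, flow now 15.
No augmenting path remains; maximum flow = 15.
By max-flow min-cut, the minimum cut capacity equals the max flow.
In the residual graph, reachable from Res: {Res, TankB, J2, J6}.
Min-cut edges: Res→J1 (4), TankB→J5 (7), J6→Out (4); capacity 4 + 7 + 4 = 15.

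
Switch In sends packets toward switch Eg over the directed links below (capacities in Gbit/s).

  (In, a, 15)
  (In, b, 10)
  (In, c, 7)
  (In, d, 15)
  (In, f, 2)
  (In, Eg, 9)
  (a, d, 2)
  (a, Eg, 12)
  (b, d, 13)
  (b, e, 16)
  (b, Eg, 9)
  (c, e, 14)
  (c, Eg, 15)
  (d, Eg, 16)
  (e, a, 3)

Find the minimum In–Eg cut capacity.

Augment In→Eg: bottleneck 9, flow now 9.
Augment In→a→Eg: bottleneck 12, flow now 21.
Augment In→b→Eg: bottleneck 9, flow now 30.
Augment In→c→Eg: bottleneck 7, flow now 37.
Augment In→d→Eg: bottleneck 15, flow now 52.
Augment In→a→d→Eg: bottleneck 1, flow now 53.
No augmenting path remains; maximum flow = 53.
By max-flow min-cut, the minimum cut capacity equals the max flow.
In the residual graph, reachable from In: {In, a, b, d, e, f}.
Min-cut edges: In→c (7), In→Eg (9), a→Eg (12), b→Eg (9), d→Eg (16); capacity 7 + 9 + 12 + 9 + 16 = 53.

53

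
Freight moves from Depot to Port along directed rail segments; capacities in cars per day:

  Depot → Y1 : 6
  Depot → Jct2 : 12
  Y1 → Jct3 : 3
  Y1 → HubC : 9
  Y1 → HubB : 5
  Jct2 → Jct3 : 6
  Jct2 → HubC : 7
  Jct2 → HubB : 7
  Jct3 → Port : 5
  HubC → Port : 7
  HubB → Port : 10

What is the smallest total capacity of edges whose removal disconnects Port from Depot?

Augment Depot→Y1→Jct3→Port: bottleneck 3, flow now 3.
Augment Depot→Y1→HubC→Port: bottleneck 3, flow now 6.
Augment Depot→Jct2→Jct3→Port: bottleneck 2, flow now 8.
Augment Depot→Jct2→HubC→Port: bottleneck 4, flow now 12.
Augment Depot→Jct2→HubB→Port: bottleneck 6, flow now 18.
No augmenting path remains; maximum flow = 18.
By max-flow min-cut, the minimum cut capacity equals the max flow.
In the residual graph, reachable from Depot: {Depot}.
Min-cut edges: Depot→Y1 (6), Depot→Jct2 (12); capacity 6 + 12 = 18.

18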